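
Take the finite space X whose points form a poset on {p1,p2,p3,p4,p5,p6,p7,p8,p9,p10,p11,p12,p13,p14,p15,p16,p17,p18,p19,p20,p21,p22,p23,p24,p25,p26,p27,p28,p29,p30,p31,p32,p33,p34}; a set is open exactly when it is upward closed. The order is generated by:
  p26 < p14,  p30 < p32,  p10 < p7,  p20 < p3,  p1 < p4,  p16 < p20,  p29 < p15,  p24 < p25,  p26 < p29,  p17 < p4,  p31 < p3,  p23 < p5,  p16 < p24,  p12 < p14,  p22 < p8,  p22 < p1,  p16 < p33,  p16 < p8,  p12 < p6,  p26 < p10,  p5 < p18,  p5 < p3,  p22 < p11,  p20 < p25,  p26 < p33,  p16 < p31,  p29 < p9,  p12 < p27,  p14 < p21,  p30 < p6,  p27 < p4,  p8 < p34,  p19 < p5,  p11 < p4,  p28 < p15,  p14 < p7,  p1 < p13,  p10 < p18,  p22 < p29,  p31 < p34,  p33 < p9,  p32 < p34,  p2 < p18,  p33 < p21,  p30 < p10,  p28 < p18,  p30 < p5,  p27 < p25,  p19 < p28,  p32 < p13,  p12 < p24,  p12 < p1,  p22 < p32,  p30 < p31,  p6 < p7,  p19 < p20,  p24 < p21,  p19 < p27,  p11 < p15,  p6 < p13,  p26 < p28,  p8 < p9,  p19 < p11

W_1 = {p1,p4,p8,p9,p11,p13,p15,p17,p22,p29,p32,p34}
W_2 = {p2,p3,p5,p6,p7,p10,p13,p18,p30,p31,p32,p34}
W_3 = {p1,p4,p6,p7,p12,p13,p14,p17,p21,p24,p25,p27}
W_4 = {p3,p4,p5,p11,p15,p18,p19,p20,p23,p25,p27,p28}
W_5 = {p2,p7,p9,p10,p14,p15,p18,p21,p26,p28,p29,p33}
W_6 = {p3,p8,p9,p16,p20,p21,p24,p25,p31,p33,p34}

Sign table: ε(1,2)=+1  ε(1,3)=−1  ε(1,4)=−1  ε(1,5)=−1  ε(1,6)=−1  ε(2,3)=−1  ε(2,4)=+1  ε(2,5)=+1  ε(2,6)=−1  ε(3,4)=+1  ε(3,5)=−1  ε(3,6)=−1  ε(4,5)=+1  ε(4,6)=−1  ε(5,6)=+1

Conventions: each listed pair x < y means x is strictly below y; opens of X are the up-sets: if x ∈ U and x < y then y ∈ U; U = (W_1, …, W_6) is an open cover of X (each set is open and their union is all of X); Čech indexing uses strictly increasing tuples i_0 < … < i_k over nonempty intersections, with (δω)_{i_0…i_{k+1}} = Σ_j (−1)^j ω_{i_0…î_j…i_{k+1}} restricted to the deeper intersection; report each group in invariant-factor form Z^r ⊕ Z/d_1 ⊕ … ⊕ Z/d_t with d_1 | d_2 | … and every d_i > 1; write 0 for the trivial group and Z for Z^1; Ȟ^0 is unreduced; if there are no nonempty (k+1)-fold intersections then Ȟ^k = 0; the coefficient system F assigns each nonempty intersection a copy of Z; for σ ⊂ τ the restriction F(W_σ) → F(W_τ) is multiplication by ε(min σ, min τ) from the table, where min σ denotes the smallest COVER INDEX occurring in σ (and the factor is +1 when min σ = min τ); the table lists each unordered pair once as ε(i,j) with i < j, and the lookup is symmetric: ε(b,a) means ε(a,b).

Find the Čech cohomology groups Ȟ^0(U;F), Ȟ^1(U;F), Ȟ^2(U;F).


Ȟ^0(U;F) ≅ 0,  Ȟ^1(U;F) ≅ Z/2,  Ȟ^2(U;F) ≅ Z

nerve of the cover:
  W12={p13,p32,p34} W13={p1,p4,p13,p17} W14={p4,p11,p15} W15={p9,p15,p29} W16={p8,p9,p34} W23={p6,p7,p13} W24={p3,p5,p18} W25={p2,p7,p10,p18} W26={p3,p31,p34} W34={p4,p25,p27} W35={p7,p14,p21} W36={p21,p24,p25} W45={p15,p18,p28} W46={p3,p20,p25} W56={p9,p21,p33}
  W123={p13} W126={p34} W134={p4} W145={p15} W156={p9} W235={p7} W245={p18} W246={p3} W346={p25} W356={p21}
C dims 6,15,10; δ0: rk 6, SNF 1^5·2; δ1: rk 9, SNF 1^9
Ȟ^0 = (6 − 6) − 0 = 0, so Ȟ^0 ≅ 0
Ȟ^1 = (15 − 9) − 6 = 0 plus torsion [2], so Ȟ^1 ≅ Z/2
Ȟ^2 = (10 − 0) − 9 = 1, so Ȟ^2 ≅ Z


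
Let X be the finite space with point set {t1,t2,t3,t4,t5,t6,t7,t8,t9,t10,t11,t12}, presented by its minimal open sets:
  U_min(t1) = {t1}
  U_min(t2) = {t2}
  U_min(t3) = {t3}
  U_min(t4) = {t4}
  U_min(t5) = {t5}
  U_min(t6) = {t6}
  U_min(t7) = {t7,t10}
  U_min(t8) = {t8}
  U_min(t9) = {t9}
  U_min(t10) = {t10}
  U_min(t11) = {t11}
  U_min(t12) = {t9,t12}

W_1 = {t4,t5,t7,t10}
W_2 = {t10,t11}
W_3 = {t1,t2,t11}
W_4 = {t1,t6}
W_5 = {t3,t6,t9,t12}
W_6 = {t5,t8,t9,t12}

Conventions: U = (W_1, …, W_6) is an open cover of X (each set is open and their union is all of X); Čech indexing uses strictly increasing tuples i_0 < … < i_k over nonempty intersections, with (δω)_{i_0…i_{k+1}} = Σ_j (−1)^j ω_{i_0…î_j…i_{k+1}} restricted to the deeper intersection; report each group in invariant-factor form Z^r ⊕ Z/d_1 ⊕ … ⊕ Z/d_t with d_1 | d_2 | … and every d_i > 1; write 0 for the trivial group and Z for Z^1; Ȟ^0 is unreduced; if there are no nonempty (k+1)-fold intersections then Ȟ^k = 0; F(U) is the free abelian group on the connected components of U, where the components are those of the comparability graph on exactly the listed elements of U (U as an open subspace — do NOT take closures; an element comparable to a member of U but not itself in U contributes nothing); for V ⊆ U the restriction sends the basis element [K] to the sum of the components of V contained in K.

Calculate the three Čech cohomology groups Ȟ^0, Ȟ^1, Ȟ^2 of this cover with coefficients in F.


cover nerve:
  W12={t10} W16={t5} W23={t11} W34={t1} W45={t6} W56={t9,t12}
components per intersection:
  W1: {t4} {t5} {t7,t10}
  W2: {t10} {t11}
  W3: {t1} {t2} {t11}
  W4: {t1} {t6}
  W5: {t3} {t6} {t9,t12}
  W6: {t5} {t8} {t9,t12}
  W12: {t10}
  W16: {t5}
  W23: {t11}
  W34: {t1}
  W45: {t6}
  W56: {t9,t12}
C dims 16,6; δ0: rk 6, SNF 1^6
Ȟ^0: (16−6)−0=10 ⇒ Z^10
Ȟ^1: (6−0)−6=0 ⇒ 0
Ȟ^2: (0−0)−0=0 ⇒ 0

Ȟ^0 ≅ Z^10, Ȟ^1 ≅ 0, Ȟ^2 ≅ 0


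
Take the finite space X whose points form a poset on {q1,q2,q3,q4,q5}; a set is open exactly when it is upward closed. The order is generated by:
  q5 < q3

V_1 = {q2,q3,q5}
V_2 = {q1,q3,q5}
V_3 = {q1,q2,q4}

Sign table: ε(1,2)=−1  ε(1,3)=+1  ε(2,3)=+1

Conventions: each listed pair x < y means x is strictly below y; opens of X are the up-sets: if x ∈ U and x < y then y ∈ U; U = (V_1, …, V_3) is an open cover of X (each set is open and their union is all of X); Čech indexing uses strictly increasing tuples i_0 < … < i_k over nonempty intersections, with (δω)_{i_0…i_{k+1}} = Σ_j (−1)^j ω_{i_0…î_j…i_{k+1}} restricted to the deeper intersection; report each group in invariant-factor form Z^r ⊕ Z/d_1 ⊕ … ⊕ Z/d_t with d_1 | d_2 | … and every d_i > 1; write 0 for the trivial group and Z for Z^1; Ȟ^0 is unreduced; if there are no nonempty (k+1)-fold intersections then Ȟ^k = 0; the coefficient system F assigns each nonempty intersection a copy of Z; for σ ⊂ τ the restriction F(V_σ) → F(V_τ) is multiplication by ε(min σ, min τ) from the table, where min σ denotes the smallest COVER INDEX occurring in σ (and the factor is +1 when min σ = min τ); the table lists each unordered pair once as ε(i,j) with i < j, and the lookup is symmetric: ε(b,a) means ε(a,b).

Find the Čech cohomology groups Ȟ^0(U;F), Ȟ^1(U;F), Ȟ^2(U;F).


Ȟ^0 = 0; Ȟ^1 = Z/2; Ȟ^2 = 0

nerve simplices:
  V12={q3,q5} V13={q2} V23={q1}
C dims 3,3; δ0: rk 3, SNF 1^2·2
degree 0: 3−3−0 = 0 → Ȟ^0 ≅ 0
degree 1: 3−0−3 = 0 plus torsion [2] → Ȟ^1 ≅ Z/2
degree 2: 0−0−0 = 0 → Ȟ^2 ≅ 0


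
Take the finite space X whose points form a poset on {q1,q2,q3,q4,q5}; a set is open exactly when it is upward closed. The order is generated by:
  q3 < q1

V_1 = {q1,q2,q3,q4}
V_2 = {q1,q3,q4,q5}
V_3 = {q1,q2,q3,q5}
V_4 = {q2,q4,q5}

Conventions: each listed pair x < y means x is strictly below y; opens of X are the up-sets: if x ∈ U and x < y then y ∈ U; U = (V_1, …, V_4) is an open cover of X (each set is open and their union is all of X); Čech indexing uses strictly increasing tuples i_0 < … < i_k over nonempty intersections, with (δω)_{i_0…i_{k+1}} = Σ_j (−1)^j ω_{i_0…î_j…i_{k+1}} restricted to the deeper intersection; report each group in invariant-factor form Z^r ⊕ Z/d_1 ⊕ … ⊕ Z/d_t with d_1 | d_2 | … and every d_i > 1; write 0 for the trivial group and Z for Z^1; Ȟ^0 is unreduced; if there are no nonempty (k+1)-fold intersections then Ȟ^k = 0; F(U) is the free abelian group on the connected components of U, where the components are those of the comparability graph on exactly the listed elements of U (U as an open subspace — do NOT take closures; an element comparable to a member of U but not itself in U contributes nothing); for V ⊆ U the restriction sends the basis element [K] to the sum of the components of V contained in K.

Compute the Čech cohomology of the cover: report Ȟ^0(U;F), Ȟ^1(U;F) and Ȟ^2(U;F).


Ȟ^0 ≅ Z^4,  Ȟ^1 ≅ 0,  Ȟ^2 ≅ 0

nerve simplices:
  V12={q1,q3,q4} V13={q1,q2,q3} V14={q2,q4} V23={q1,q3,q5} V24={q4,q5} V34={q2,q5}
  V123={q1,q3} V124={q4} V134={q2} V234={q5}
components per intersection:
  V1: {q1,q3} {q2} {q4}
  V2: {q1,q3} {q4} {q5}
  V3: {q1,q3} {q2} {q5}
  V4: {q2} {q4} {q5}
  V12: {q1,q3} {q4}
  V13: {q1,q3} {q2}
  V14: {q2} {q4}
  V23: {q1,q3} {q5}
  V24: {q4} {q5}
  V34: {q2} {q5}
  V123: {q1,q3}
  V124: {q4}
  V134: {q2}
  V234: {q5}
C dims 12,12,4; δ0: rk 8, SNF 1^8; δ1: rk 4, SNF 1^4
degree 0: 12−8−0 = 4 → Ȟ^0 ≅ Z^4
degree 1: 12−4−8 = 0 → Ȟ^1 ≅ 0
degree 2: 4−0−4 = 0 → Ȟ^2 ≅ 0


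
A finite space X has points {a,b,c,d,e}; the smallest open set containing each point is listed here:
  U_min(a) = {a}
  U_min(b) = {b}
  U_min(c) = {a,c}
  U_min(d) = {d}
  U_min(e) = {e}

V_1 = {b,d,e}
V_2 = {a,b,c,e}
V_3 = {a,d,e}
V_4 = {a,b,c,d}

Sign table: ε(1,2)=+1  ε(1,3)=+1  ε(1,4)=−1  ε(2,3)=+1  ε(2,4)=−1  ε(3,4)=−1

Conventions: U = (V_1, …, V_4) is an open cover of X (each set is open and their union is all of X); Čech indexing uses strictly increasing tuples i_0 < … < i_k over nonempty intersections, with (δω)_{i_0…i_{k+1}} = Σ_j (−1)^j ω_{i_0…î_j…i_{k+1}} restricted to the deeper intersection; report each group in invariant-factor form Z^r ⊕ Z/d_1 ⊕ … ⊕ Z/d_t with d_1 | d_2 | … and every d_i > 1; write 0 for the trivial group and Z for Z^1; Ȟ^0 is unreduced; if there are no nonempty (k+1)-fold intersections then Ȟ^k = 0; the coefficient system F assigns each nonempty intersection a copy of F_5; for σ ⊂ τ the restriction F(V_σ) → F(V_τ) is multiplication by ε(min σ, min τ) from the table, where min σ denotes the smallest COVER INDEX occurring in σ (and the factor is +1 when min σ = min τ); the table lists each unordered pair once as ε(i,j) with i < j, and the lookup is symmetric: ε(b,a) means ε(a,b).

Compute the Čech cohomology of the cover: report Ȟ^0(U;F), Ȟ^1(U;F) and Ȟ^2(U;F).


cover nerve:
  V12={b,e} V13={d,e} V14={b,d} V23={a,e} V24={a,b,c} V34={a,d}
  V123={e} V124={b} V134={d} V234={a}
C dims 4,6,4; δ0: rk_F5 3; δ1: rk_F5 3
Ȟ^0: (4−3)−0=1 ⇒ Z/5
Ȟ^1: (6−3)−3=0 ⇒ 0
Ȟ^2: (4−0)−3=1 ⇒ Z/5

Ȟ^0(U;F) ≅ Z/5, Ȟ^1(U;F) ≅ 0 and Ȟ^2(U;F) ≅ Z/5


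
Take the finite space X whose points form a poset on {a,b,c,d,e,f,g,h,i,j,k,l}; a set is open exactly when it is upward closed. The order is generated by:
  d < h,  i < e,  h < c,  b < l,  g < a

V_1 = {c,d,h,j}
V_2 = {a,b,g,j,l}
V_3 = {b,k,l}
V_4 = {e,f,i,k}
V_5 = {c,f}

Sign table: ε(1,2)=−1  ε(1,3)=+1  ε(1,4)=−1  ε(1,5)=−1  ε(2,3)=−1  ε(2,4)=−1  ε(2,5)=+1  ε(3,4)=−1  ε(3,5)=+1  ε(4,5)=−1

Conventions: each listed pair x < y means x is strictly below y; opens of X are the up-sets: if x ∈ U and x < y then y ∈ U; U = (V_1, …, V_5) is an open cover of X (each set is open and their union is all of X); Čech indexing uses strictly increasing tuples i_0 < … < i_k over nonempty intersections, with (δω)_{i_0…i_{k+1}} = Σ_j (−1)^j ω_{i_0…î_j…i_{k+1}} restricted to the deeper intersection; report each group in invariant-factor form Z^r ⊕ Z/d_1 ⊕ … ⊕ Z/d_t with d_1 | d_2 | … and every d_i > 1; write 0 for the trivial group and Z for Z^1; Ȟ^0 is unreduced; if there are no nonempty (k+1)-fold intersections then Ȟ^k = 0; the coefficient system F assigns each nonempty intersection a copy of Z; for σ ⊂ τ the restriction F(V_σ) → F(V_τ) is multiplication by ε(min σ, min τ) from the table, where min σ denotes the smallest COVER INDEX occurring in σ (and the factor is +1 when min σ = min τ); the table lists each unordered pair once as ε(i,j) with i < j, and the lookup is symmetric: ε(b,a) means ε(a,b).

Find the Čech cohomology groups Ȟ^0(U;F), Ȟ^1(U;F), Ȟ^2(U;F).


Ȟ^0 = 0; Ȟ^1 = Z/2; Ȟ^2 = 0

nerve simplices:
  V12={j} V15={c} V23={b,l} V34={k} V45={f}
C dims 5,5; δ0: rk 5, SNF 1^4·2
degree 0: 5−5−0 = 0 → Ȟ^0 ≅ 0
degree 1: 5−0−5 = 0 plus torsion [2] → Ȟ^1 ≅ Z/2
degree 2: 0−0−0 = 0 → Ȟ^2 ≅ 0


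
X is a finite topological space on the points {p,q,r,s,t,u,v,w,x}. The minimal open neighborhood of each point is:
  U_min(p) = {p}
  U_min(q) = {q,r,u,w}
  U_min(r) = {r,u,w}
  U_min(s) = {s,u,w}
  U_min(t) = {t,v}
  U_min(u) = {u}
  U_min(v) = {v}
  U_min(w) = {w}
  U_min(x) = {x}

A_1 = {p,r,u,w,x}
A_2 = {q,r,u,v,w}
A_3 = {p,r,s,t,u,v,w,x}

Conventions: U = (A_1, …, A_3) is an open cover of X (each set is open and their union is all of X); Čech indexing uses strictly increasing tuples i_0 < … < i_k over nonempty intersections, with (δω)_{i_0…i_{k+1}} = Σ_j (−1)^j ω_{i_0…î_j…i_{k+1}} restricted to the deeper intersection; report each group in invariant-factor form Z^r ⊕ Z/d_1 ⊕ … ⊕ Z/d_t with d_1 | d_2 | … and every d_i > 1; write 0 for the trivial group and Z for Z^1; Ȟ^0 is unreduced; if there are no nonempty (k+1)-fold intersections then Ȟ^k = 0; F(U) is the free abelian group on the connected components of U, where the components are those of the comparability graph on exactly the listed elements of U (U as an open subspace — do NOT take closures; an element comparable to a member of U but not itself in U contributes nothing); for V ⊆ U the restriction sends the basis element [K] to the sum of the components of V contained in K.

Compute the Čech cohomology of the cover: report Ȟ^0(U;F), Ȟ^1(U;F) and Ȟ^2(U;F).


intersection data:
  A12={r,u,w} A13={p,r,u,w,x} A23={r,u,v,w}
  A123={r,u,w}
components per intersection:
  A1: {p} {r,u,w} {x}
  A2: {q,r,u,w} {v}
  A3: {p} {r,s,u,w} {t,v} {x}
  A12: {r,u,w}
  A13: {p} {r,u,w} {x}
  A23: {r,u,w} {v}
  A123: {r,u,w}
C dims 9,6,1; δ0: rk 5, SNF 1^5; δ1: rk 1, SNF 1^1
Ȟ^0 = (9 − 5) − 0 = 4, so Ȟ^0 ≅ Z^4
Ȟ^1 = (6 − 1) − 5 = 0, so Ȟ^1 ≅ 0
Ȟ^2 = (1 − 0) − 1 = 0, so Ȟ^2 ≅ 0

Ȟ^0(U;F) ≅ Z^4, Ȟ^1(U;F) ≅ 0 and Ȟ^2(U;F) ≅ 0


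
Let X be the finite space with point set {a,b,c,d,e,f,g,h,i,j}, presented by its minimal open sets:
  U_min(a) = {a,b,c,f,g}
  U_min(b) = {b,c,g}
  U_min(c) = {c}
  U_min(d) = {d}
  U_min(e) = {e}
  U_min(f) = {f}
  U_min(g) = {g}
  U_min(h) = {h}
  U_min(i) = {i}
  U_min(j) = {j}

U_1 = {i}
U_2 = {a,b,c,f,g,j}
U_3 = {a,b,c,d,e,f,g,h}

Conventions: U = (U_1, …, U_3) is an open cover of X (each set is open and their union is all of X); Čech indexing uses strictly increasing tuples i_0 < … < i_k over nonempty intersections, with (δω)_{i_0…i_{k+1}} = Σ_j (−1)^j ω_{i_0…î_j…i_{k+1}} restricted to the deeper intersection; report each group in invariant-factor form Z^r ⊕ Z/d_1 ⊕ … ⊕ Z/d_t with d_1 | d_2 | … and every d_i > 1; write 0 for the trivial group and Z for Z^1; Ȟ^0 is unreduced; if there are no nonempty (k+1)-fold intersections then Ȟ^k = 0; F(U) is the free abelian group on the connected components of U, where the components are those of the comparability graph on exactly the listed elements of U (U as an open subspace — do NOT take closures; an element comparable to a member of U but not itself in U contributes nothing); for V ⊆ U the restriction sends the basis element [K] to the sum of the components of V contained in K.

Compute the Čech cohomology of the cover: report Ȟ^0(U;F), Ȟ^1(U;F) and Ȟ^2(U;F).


nerve of the cover:
  U23={a,b,c,f,g}
components per intersection:
  U1: {i}
  U2: {a,b,c,f,g} {j}
  U3: {a,b,c,f,g} {d} {e} {h}
  U23: {a,b,c,f,g}
C dims 7,1; δ0: rk 1, SNF 1^1
Ȟ^0 = (7 − 1) − 0 = 6, so Ȟ^0 ≅ Z^6
Ȟ^1 = (1 − 0) − 1 = 0, so Ȟ^1 ≅ 0
Ȟ^2 = (0 − 0) − 0 = 0, so Ȟ^2 ≅ 0

Ȟ^0 ≅ Z^6; Ȟ^1 ≅ 0; Ȟ^2 ≅ 0


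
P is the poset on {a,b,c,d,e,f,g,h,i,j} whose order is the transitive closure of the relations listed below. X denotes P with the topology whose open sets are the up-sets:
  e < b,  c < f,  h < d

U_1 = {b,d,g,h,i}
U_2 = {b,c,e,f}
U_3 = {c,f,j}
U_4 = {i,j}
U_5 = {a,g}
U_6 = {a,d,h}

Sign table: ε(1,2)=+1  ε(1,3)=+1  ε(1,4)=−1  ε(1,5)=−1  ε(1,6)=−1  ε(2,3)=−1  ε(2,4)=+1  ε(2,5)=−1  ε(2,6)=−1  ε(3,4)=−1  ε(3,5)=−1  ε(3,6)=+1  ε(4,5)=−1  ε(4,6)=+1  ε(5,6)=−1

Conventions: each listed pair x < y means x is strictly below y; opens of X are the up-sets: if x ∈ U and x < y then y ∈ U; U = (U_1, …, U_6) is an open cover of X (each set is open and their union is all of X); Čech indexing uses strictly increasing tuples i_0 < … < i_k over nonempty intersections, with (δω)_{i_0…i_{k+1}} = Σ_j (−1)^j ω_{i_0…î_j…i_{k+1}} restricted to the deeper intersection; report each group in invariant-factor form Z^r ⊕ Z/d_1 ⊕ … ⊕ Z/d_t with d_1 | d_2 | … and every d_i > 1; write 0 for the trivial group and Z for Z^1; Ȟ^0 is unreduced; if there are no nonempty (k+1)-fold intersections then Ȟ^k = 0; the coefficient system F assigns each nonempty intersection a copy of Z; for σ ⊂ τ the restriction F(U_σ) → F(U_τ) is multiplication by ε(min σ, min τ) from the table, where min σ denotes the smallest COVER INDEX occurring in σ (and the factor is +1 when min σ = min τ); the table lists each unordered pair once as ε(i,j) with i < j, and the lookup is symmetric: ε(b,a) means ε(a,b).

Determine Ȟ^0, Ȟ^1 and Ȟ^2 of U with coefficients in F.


Ȟ^0 = 0,  Ȟ^1 = Z ⊕ Z/2,  Ȟ^2 = 0

cover nerve:
  U12={b} U14={i} U15={g} U16={d,h} U23={c,f} U34={j} U56={a}
C dims 6,7; δ0: rk 6, SNF 1^5·2
Ȟ^0: (6−6)−0=0 ⇒ 0
Ȟ^1: (7−0)−6=1 plus torsion [2] ⇒ Z ⊕ Z/2
Ȟ^2: (0−0)−0=0 ⇒ 0


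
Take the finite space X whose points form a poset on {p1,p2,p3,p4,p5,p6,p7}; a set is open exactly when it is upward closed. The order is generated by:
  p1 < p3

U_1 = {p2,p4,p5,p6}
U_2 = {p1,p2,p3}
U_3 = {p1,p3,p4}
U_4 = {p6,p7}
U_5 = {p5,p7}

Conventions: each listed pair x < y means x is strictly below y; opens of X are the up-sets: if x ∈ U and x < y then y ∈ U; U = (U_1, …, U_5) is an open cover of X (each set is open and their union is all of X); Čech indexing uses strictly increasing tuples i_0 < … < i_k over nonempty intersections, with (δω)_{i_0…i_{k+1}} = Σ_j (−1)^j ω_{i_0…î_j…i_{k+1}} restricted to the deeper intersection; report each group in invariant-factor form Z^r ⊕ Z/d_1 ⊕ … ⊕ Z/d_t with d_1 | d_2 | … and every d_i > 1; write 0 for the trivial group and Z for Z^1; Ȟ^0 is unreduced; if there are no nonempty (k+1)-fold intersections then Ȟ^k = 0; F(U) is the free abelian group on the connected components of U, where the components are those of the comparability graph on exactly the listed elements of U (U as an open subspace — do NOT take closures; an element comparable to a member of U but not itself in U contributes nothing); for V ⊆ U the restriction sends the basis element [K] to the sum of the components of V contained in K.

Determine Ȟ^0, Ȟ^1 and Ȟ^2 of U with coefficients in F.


Ȟ^0 = Z^6, Ȟ^1 = 0 and Ȟ^2 = 0

nonempty intersections:
  U12={p2} U13={p4} U14={p6} U15={p5} U23={p1,p3} U45={p7}
components per intersection:
  U1: {p2} {p4} {p5} {p6}
  U2: {p1,p3} {p2}
  U3: {p1,p3} {p4}
  U4: {p6} {p7}
  U5: {p5} {p7}
  U12: {p2}
  U13: {p4}
  U14: {p6}
  U15: {p5}
  U23: {p1,p3}
  U45: {p7}
C dims 12,6; δ0: rk 6, SNF 1^6
Ȟ^0: (12−6)−0=6 ⇒ Z^6
Ȟ^1: (6−0)−6=0 ⇒ 0
Ȟ^2: (0−0)−0=0 ⇒ 0


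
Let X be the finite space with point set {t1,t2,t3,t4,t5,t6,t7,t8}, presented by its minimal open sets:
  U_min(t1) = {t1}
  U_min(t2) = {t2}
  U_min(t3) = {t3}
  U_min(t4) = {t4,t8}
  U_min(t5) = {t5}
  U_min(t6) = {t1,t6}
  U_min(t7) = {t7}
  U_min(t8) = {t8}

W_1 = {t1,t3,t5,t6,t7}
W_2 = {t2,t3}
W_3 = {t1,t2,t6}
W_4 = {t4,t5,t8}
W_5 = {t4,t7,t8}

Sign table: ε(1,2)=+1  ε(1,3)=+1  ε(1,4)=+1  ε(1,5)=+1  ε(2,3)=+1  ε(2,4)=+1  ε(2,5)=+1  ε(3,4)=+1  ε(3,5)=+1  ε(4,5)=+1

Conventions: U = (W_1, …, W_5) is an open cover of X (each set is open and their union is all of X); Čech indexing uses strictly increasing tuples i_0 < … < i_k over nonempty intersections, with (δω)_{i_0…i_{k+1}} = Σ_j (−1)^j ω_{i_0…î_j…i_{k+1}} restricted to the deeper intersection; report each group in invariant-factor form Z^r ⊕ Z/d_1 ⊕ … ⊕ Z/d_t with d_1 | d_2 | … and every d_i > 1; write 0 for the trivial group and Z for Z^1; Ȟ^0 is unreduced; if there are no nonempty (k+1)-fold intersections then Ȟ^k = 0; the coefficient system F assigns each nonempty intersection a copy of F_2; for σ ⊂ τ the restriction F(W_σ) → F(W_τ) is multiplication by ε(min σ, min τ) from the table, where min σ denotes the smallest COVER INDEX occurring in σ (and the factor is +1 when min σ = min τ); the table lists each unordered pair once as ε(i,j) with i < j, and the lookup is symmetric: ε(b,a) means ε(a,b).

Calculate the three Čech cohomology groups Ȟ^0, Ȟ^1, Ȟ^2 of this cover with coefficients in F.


Ȟ^0(U;F) ≅ Z/2, Ȟ^1(U;F) ≅ Z/2 ⊕ Z/2, Ȟ^2(U;F) ≅ 0

nonempty intersections:
  W12={t3} W13={t1,t6} W14={t5} W15={t7} W23={t2} W45={t4,t8}
C dims 5,6; δ0: rk_F2 4
Ȟ^0: (5−4)−0=1 ⇒ Z/2
Ȟ^1: (6−0)−4=2 ⇒ Z/2 ⊕ Z/2
Ȟ^2: (0−0)−0=0 ⇒ 0


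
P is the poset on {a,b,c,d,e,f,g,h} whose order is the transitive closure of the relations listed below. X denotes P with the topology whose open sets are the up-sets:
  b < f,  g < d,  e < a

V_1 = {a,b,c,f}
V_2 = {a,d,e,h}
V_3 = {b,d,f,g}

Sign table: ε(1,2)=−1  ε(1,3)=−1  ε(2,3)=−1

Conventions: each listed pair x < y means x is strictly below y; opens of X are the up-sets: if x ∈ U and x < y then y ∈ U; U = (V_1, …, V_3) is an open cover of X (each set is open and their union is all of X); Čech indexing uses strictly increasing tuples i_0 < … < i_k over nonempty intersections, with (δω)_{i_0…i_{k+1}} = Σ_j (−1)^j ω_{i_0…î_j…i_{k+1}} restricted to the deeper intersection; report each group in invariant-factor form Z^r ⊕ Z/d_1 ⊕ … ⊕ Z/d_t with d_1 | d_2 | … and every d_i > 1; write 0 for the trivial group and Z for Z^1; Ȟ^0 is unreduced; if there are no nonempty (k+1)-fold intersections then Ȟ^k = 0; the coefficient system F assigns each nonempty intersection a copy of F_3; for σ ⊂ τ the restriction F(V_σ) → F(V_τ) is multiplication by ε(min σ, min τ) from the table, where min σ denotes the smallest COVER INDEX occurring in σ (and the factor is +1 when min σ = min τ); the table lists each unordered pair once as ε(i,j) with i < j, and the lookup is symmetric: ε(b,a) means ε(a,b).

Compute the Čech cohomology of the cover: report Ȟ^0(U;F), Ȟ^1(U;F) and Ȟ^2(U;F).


Ȟ^0 = 0; Ȟ^1 = 0; Ȟ^2 = 0

nerve of the cover:
  V12={a} V13={b,f} V23={d}
C dims 3,3; δ0: rk_F3 3
Ȟ^0 = (3 − 3) − 0 = 0, so Ȟ^0 ≅ 0
Ȟ^1 = (3 − 0) − 3 = 0, so Ȟ^1 ≅ 0
Ȟ^2 = (0 − 0) − 0 = 0, so Ȟ^2 ≅ 0


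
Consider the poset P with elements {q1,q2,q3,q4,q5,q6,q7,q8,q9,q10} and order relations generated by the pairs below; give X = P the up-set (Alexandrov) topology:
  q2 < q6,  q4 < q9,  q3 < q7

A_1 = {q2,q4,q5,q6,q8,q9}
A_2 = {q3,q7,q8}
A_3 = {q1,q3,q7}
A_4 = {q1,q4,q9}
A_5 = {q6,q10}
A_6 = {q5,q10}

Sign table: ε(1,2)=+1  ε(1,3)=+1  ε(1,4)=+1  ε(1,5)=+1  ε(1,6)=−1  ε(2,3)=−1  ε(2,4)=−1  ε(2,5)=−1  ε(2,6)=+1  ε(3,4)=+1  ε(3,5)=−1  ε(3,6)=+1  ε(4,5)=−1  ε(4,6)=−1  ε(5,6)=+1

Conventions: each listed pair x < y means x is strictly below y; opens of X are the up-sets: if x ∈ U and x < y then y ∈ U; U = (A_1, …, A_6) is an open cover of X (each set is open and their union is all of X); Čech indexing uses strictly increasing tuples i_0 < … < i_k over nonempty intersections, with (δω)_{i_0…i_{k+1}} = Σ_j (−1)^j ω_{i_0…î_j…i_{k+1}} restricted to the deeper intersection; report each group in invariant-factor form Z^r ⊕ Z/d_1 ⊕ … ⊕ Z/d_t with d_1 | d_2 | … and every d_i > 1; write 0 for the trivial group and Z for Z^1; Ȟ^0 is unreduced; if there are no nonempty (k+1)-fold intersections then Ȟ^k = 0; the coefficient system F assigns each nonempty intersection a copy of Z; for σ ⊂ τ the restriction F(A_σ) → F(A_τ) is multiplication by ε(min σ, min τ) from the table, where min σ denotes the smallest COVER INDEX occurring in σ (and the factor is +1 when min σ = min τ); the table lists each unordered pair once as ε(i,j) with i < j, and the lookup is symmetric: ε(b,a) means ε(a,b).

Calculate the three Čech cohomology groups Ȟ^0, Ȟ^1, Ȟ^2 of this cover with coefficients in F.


Ȟ^0 ≅ 0,  Ȟ^1 ≅ Z ⊕ Z/2,  Ȟ^2 ≅ 0

nonempty overlaps:
  A12={q8} A14={q4,q9} A15={q6} A16={q5} A23={q3,q7} A34={q1} A56={q10}
C dims 6,7; δ0: rk 6, SNF 1^5·2
degree 0: 6−6−0 = 0 → Ȟ^0 ≅ 0
degree 1: 7−0−6 = 1 plus torsion [2] → Ȟ^1 ≅ Z ⊕ Z/2
degree 2: 0−0−0 = 0 → Ȟ^2 ≅ 0


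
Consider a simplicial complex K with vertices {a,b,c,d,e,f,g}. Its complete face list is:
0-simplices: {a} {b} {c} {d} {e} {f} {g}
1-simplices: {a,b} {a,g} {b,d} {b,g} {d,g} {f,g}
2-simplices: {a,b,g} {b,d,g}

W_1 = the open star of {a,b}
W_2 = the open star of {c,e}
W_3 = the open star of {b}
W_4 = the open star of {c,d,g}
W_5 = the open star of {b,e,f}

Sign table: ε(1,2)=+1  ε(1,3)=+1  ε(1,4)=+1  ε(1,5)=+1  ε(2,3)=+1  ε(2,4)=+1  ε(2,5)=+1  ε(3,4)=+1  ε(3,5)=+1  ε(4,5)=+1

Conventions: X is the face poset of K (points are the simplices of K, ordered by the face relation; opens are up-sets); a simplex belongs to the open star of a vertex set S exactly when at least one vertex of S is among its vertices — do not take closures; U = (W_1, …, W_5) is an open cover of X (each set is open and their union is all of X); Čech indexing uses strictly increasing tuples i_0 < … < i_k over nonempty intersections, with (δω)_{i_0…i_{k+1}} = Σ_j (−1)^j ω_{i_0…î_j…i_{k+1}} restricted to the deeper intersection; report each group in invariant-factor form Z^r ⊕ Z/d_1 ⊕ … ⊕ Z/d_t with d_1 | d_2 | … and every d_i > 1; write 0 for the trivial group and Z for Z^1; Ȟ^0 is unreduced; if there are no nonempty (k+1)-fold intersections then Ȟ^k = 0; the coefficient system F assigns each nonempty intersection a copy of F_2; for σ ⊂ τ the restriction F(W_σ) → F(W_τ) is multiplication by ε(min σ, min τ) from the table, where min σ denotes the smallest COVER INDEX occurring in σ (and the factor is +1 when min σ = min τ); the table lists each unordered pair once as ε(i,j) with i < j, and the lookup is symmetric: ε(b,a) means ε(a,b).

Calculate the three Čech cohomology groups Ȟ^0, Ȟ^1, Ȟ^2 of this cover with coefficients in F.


Ȟ^0 ≅ Z/2,  Ȟ^1 ≅ Z/2,  Ȟ^2 ≅ 0

nonempty overlaps:
  W1={{a},{b},{a,b},{a,g},{b,d},{b,g},{a,b,g},{b,d,g}} W2={{c},{e}} W3={{b},{a,b},{b,d},{b,g},{a,b,g},{b,d,g}} W4={{c},{d},{g},{a,g},{b,d},{b,g},{d,g},{f,g},{a,b,g},{b,d,g}} W5={{b},{e},{f},{a,b},{b,d},{b,g},{f,g},{a,b,g},{b,d,g}}
  W13={{b},{a,b},{b,d},{b,g},{a,b,g},{b,d,g}} W14={{a,g},{b,d},{b,g},{a,b,g},{b,d,g}} W15={{b},{a,b},{b,d},{b,g},{a,b,g},{b,d,g}} W24={{c}} W25={{e}} W34={{b,d},{b,g},{a,b,g},{b,d,g}} W35={{b},{a,b},{b,d},{b,g},{a,b,g},{b,d,g}} W45={{b,d},{b,g},{f,g},{a,b,g},{b,d,g}}
  W134={{b,d},{b,g},{a,b,g},{b,d,g}} W135={{b},{a,b},{b,d},{b,g},{a,b,g},{b,d,g}} W145={{b,d},{b,g},{a,b,g},{b,d,g}} W345={{b,d},{b,g},{a,b,g},{b,d,g}}
  W1345={{b,d},{b,g},{a,b,g},{b,d,g}}
C dims 5,8,4,1; δ0: rk_F2 4; δ1: rk_F2 3; δ2: rk_F2 1
degree 0: 5−4−0 = 1 → Ȟ^0 ≅ Z/2
degree 1: 8−3−4 = 1 → Ȟ^1 ≅ Z/2
degree 2: 4−1−3 = 0 → Ȟ^2 ≅ 0


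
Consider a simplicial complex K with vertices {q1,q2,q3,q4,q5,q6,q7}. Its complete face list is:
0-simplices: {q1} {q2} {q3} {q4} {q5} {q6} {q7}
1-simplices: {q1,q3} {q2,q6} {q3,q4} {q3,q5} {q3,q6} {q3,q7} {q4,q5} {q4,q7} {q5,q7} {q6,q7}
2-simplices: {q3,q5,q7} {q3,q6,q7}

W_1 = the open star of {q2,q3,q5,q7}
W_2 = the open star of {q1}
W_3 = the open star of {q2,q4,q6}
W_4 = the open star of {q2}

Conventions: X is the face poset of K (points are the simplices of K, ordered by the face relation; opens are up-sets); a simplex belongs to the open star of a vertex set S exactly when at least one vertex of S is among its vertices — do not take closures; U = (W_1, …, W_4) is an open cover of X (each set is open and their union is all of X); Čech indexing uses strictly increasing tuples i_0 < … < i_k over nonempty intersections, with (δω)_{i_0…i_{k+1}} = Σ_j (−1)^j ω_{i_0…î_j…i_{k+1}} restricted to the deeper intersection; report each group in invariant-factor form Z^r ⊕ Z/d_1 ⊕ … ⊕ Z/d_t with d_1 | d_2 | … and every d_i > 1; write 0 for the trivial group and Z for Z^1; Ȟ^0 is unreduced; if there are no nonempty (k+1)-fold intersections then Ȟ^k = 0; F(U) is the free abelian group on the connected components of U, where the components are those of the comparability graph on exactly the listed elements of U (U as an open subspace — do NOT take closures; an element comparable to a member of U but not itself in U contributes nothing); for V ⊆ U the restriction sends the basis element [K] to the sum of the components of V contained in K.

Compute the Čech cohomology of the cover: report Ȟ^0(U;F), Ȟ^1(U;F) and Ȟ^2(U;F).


Ȟ^0(U;F) ≅ Z, Ȟ^1(U;F) ≅ Z^2 and Ȟ^2(U;F) ≅ 0

nonempty overlaps:
  W1={{q2},{q3},{q5},{q7},{q1,q3},{q2,q6},{q3,q4},{q3,q5},{q3,q6},{q3,q7},{q4,q5},{q4,q7},{q5,q7},{q6,q7},{q3,q5,q7},{q3,q6,q7}} W2={{q1},{q1,q3}} W3={{q2},{q4},{q6},{q2,q6},{q3,q4},{q3,q6},{q4,q5},{q4,q7},{q6,q7},{q3,q6,q7}} W4={{q2},{q2,q6}}
  W12={{q1,q3}} W13={{q2},{q2,q6},{q3,q4},{q3,q6},{q4,q5},{q4,q7},{q6,q7},{q3,q6,q7}} W14={{q2},{q2,q6}} W34={{q2},{q2,q6}}
  W134={{q2},{q2,q6}}
components per intersection:
  W1: {{q2},{q2,q6}} {{q3},{q5},{q7},{q1,q3},{q3,q4},{q3,q5},{q3,q6},{q3,q7},{q4,q5},{q4,q7},{q5,q7},{q6,q7},{q3,q5,q7},{q3,q6,q7}}
  W2: {{q1},{q1,q3}}
  W3: {{q2},{q6},{q2,q6},{q3,q6},{q6,q7},{q3,q6,q7}} {{q4},{q3,q4},{q4,q5},{q4,q7}}
  W4: {{q2},{q2,q6}}
  W12: {{q1,q3}}
  W13: {{q2},{q2,q6}} {{q3,q4}} {{q3,q6},{q6,q7},{q3,q6,q7}} {{q4,q5}} {{q4,q7}}
  W14: {{q2},{q2,q6}}
  W34: {{q2},{q2,q6}}
  W134: {{q2},{q2,q6}}
C dims 6,8,1; δ0: rk 5, SNF 1^5; δ1: rk 1, SNF 1^1
degree 0: 6−5−0 = 1 → Ȟ^0 ≅ Z
degree 1: 8−1−5 = 2 → Ȟ^1 ≅ Z^2
degree 2: 1−0−1 = 0 → Ȟ^2 ≅ 0


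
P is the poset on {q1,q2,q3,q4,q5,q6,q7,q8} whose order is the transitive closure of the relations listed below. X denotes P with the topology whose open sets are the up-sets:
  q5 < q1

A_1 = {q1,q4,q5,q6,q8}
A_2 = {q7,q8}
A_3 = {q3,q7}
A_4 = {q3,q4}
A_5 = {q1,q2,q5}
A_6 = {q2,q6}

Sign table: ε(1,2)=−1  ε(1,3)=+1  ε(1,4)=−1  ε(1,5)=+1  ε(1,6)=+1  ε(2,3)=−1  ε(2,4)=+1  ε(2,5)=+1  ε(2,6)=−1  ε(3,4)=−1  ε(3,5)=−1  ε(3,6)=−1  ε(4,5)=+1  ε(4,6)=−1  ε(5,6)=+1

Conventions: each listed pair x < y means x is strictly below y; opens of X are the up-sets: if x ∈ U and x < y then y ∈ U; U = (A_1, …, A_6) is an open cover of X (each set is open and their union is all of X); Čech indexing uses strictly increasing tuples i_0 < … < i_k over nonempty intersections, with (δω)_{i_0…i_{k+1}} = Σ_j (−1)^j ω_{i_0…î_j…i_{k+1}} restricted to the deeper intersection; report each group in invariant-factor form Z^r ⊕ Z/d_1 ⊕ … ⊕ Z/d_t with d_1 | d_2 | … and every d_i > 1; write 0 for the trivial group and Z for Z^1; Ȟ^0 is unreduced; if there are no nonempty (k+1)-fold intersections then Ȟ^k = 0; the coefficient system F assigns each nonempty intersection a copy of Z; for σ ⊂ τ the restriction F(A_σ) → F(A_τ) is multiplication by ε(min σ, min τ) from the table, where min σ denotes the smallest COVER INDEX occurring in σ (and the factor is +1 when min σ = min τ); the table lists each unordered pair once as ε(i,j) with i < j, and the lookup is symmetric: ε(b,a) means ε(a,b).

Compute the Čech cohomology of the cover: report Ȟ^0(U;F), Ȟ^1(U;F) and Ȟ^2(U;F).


Ȟ^0(U;F) ≅ Z; Ȟ^1(U;F) ≅ Z^2; Ȟ^2(U;F) ≅ 0

nonempty intersections:
  A12={q8} A14={q4} A15={q1,q5} A16={q6} A23={q7} A34={q3} A56={q2}
C dims 6,7; δ0: rk 5, SNF 1^5
Ȟ^0: (6−5)−0=1 ⇒ Z
Ȟ^1: (7−0)−5=2 ⇒ Z^2
Ȟ^2: (0−0)−0=0 ⇒ 0


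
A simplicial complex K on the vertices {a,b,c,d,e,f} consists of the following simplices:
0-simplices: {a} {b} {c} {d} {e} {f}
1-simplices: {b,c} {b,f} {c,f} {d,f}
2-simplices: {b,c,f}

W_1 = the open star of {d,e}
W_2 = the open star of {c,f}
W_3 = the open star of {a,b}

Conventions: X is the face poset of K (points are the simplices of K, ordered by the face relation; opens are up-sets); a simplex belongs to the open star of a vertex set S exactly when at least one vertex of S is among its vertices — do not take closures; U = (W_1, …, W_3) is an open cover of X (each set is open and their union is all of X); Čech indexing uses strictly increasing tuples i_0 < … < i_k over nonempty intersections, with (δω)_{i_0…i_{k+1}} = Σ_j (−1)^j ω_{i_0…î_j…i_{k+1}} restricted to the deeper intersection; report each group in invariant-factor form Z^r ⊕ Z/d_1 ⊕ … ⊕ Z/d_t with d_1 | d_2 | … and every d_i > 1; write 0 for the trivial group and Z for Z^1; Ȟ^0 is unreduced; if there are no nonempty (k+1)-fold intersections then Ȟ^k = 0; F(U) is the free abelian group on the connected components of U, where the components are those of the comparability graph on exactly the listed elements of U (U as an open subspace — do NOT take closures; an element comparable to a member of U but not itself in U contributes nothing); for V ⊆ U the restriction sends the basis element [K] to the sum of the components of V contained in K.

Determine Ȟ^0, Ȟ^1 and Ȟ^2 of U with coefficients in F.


intersection data:
  W1={{d},{e},{d,f}} W2={{c},{f},{b,c},{b,f},{c,f},{d,f},{b,c,f}} W3={{a},{b},{b,c},{b,f},{b,c,f}}
  W12={{d,f}} W23={{b,c},{b,f},{b,c,f}}
components per intersection:
  W1: {{d},{d,f}} {{e}}
  W2: {{c},{f},{b,c},{b,f},{c,f},{d,f},{b,c,f}}
  W3: {{a}} {{b},{b,c},{b,f},{b,c,f}}
  W12: {{d,f}}
  W23: {{b,c},{b,f},{b,c,f}}
C dims 5,2; δ0: rk 2, SNF 1^2
Ȟ^0 = (5 − 2) − 0 = 3, so Ȟ^0 ≅ Z^3
Ȟ^1 = (2 − 0) − 2 = 0, so Ȟ^1 ≅ 0
Ȟ^2 = (0 − 0) − 0 = 0, so Ȟ^2 ≅ 0

Ȟ^0 = Z^3; Ȟ^1 = 0; Ȟ^2 = 0


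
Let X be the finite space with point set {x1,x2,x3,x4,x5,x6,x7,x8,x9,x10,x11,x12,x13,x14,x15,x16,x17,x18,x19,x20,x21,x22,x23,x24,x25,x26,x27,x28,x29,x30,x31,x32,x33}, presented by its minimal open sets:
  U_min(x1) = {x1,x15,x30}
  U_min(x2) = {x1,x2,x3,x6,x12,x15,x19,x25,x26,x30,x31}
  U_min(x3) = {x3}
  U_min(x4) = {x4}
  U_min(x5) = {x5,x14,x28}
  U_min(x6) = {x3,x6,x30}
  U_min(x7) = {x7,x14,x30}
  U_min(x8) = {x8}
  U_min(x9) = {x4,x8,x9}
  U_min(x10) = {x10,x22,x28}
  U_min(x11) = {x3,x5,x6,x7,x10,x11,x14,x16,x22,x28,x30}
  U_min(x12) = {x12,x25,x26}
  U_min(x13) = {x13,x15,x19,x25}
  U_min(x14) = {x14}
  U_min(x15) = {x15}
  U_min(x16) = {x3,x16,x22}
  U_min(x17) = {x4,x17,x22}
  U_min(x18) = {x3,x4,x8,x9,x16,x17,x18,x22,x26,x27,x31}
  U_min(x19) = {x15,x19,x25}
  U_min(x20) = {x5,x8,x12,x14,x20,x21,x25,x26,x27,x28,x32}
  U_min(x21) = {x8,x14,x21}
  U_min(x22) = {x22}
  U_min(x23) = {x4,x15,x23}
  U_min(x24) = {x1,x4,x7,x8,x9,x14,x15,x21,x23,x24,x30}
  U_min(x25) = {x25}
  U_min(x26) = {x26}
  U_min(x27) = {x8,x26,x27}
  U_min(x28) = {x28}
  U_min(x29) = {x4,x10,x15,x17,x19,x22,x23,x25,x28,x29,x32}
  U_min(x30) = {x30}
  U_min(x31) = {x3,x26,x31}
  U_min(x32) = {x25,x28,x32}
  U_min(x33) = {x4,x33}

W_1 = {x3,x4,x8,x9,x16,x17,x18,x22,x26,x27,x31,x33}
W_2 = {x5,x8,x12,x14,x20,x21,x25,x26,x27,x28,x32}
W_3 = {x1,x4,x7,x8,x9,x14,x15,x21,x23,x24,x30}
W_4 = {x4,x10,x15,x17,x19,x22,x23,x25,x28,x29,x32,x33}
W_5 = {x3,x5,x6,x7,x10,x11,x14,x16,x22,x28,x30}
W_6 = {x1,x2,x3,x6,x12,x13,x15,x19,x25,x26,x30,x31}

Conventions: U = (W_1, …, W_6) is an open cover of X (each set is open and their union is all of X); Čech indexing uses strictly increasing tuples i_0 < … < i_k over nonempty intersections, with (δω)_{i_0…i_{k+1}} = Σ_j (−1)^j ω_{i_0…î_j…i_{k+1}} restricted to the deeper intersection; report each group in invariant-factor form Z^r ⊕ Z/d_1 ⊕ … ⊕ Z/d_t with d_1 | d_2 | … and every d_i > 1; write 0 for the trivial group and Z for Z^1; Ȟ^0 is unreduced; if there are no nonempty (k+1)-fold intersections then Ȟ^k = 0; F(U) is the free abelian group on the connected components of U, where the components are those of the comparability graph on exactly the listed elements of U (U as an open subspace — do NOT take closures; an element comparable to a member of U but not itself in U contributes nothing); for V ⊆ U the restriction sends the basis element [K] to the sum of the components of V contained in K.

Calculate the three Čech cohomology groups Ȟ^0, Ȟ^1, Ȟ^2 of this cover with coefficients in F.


nerve simplices:
  W12={x8,x26,x27} W13={x4,x8,x9} W14={x4,x17,x22,x33} W15={x3,x16,x22} W16={x3,x26,x31} W23={x8,x14,x21} W24={x25,x28,x32} W25={x5,x14,x28} W26={x12,x25,x26} W34={x4,x15,x23} W35={x7,x14,x30} W36={x1,x15,x30} W45={x10,x22,x28} W46={x15,x19,x25} W56={x3,x6,x30}
  W123={x8} W126={x26} W134={x4} W145={x22} W156={x3} W235={x14} W245={x28} W246={x25} W346={x15} W356={x30}
components per intersection:
  W1: {x3,x4,x8,x9,x16,x17,x18,x22,x26,x27,x31,x33}
  W2: {x5,x8,x12,x14,x20,x21,x25,x26,x27,x28,x32}
  W3: {x1,x4,x7,x8,x9,x14,x15,x21,x23,x24,x30}
  W4: {x4,x10,x15,x17,x19,x22,x23,x25,x28,x29,x32,x33}
  W5: {x3,x5,x6,x7,x10,x11,x14,x16,x22,x28,x30}
  W6: {x1,x2,x3,x6,x12,x13,x15,x19,x25,x26,x30,x31}
  W12: {x8,x26,x27}
  W13: {x4,x8,x9}
  W14: {x4,x17,x22,x33}
  W15: {x3,x16,x22}
  W16: {x3,x26,x31}
  W23: {x8,x14,x21}
  W24: {x25,x28,x32}
  W25: {x5,x14,x28}
  W26: {x12,x25,x26}
  W34: {x4,x15,x23}
  W35: {x7,x14,x30}
  W36: {x1,x15,x30}
  W45: {x10,x22,x28}
  W46: {x15,x19,x25}
  W56: {x3,x6,x30}
  W123: {x8}
  W126: {x26}
  W134: {x4}
  W145: {x22}
  W156: {x3}
  W235: {x14}
  W245: {x28}
  W246: {x25}
  W346: {x15}
  W356: {x30}
C dims 6,15,10; δ0: rk 5, SNF 1^5; δ1: rk 10, SNF 1^9·2
degree 0: 6−5−0 = 1 → Ȟ^0 ≅ Z
degree 1: 15−10−5 = 0 → Ȟ^1 ≅ 0
degree 2: 10−0−10 = 0 plus torsion [2] → Ȟ^2 ≅ Z/2

Ȟ^0 = Z, Ȟ^1 = 0, Ȟ^2 = Z/2


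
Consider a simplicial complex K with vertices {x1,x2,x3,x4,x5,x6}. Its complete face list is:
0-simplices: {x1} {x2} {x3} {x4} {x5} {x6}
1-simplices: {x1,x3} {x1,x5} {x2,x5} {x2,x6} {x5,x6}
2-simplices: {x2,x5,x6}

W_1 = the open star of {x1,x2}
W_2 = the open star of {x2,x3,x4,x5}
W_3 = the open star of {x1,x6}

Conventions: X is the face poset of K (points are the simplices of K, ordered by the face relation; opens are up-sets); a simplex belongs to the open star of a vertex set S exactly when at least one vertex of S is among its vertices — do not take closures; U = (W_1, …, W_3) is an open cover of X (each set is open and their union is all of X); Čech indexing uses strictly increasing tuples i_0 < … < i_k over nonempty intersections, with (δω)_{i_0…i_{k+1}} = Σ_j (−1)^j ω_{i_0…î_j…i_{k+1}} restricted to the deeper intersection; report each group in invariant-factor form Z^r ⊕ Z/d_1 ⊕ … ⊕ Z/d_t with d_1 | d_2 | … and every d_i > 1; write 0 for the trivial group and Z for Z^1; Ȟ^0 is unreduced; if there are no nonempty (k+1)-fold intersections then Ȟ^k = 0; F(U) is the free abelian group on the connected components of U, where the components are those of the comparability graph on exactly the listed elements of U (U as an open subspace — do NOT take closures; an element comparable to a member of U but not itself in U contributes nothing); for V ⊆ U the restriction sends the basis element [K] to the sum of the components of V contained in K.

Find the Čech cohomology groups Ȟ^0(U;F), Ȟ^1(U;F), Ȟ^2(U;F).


nerve of the cover:
  W1={{x1},{x2},{x1,x3},{x1,x5},{x2,x5},{x2,x6},{x2,x5,x6}} W2={{x2},{x3},{x4},{x5},{x1,x3},{x1,x5},{x2,x5},{x2,x6},{x5,x6},{x2,x5,x6}} W3={{x1},{x6},{x1,x3},{x1,x5},{x2,x6},{x5,x6},{x2,x5,x6}}
  W12={{x2},{x1,x3},{x1,x5},{x2,x5},{x2,x6},{x2,x5,x6}} W13={{x1},{x1,x3},{x1,x5},{x2,x6},{x2,x5,x6}} W23={{x1,x3},{x1,x5},{x2,x6},{x5,x6},{x2,x5,x6}}
  W123={{x1,x3},{x1,x5},{x2,x6},{x2,x5,x6}}
components per intersection:
  W1: {{x1},{x1,x3},{x1,x5}} {{x2},{x2,x5},{x2,x6},{x2,x5,x6}}
  W2: {{x2},{x5},{x1,x5},{x2,x5},{x2,x6},{x5,x6},{x2,x5,x6}} {{x3},{x1,x3}} {{x4}}
  W3: {{x1},{x1,x3},{x1,x5}} {{x6},{x2,x6},{x5,x6},{x2,x5,x6}}
  W12: {{x2},{x2,x5},{x2,x6},{x2,x5,x6}} {{x1,x3}} {{x1,x5}}
  W13: {{x1},{x1,x3},{x1,x5}} {{x2,x6},{x2,x5,x6}}
  W23: {{x1,x3}} {{x1,x5}} {{x2,x6},{x5,x6},{x2,x5,x6}}
  W123: {{x1,x3}} {{x1,x5}} {{x2,x6},{x2,x5,x6}}
C dims 7,8,3; δ0: rk 5, SNF 1^5; δ1: rk 3, SNF 1^3
Ȟ^0 = (7 − 5) − 0 = 2, so Ȟ^0 ≅ Z^2
Ȟ^1 = (8 − 3) − 5 = 0, so Ȟ^1 ≅ 0
Ȟ^2 = (3 − 0) − 3 = 0, so Ȟ^2 ≅ 0

Ȟ^0 ≅ Z^2, Ȟ^1 ≅ 0 and Ȟ^2 ≅ 0
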